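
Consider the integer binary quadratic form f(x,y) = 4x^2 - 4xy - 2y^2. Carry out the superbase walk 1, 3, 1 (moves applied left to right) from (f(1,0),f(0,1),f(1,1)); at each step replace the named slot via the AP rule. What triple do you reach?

start (4,-2,-2) = (f(1,0),f(0,1),f(1,1))
replace slot 1: 2·((-2)+(-2)) − 4 = -12 → (-12,-2,-2)
replace slot 3: 2·((-12)+(-2)) − (-2) = -26 → (-12,-2,-26)
replace slot 1: 2·((-2)+(-26)) − (-12) = -44 → (-44,-2,-26)

-44,-2,-26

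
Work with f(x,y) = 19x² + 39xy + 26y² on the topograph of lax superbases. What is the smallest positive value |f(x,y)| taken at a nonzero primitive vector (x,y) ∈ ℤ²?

translate: b→1 (≡39 mod 38), so (19,39,26)→(19,1,6)
flip: (19,1,6)→(6,-1,19)
reduced (well bottom): (6,-1,19) with a≤c, −a<b≤a
well minimum = a = 6

6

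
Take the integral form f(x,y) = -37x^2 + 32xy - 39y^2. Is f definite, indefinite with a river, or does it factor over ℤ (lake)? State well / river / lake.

D = b²−4ac = 32² − 4·(-37)·(-39) = -4748
D < 0 ⇒ definite ⇒ every region one sign ⇒ single well

well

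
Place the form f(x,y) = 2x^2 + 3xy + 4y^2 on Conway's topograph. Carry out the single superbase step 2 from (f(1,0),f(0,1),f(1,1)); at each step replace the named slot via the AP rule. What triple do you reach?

start (2,4,9) = (f(1,0),f(0,1),f(1,1))
replace slot 2: 2·(2+9) − 4 = 18 → (2,18,9)

2,18,9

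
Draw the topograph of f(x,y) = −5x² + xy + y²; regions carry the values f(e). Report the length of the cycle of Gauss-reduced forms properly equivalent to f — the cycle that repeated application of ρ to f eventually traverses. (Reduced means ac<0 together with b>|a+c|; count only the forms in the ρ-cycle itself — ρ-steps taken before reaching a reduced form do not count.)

D = 21, ⌊√D⌋ = 4
descent: ρ → (1,3,-3)  [lands on river]
river: ρ → (-3,3,1)
ρ-cycle length = 2 (tail of 1 descent step not counted)

2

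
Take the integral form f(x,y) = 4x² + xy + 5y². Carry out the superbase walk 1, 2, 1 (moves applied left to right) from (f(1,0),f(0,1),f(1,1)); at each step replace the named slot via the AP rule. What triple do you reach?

start (4,5,10) = (f(1,0),f(0,1),f(1,1))
replace slot 1: 2·(5+10) − 4 = 26 → (26,5,10)
replace slot 2: 2·(26+10) − 5 = 67 → (26,67,10)
replace slot 1: 2·(67+10) − 26 = 128 → (128,67,10)

128,67,10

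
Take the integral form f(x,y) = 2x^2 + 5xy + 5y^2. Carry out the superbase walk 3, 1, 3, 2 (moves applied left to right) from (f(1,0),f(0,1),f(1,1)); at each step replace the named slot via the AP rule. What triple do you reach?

start (2,5,12) = (f(1,0),f(0,1),f(1,1))
replace slot 3: 2·(2+5) − 12 = 2 → (2,5,2)
replace slot 1: 2·(5+2) − 2 = 12 → (12,5,2)
replace slot 3: 2·(12+5) − 2 = 32 → (12,5,32)
replace slot 2: 2·(12+32) − 5 = 83 → (12,83,32)

12,83,32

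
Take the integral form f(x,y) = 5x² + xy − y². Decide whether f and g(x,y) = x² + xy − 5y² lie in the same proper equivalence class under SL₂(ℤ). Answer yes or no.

D₁ = 21, D₂ = 21
river cycle of f (length 2): (-1, 3, 3), (3, 3, -1)
river cycle of g (length 2): (1, 3, -3), (-3, 3, 1)
cycles differ ⇒ inequivalent

no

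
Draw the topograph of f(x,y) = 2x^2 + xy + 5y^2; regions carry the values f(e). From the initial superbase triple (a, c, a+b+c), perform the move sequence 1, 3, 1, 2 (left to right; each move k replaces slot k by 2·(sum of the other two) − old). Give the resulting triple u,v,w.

start (2,5,8) = (f(1,0),f(0,1),f(1,1))
replace slot 1: 2·(5+8) − 2 = 24 → (24,5,8)
replace slot 3: 2·(24+5) − 8 = 50 → (24,5,50)
replace slot 1: 2·(5+50) − 24 = 86 → (86,5,50)
replace slot 2: 2·(86+50) − 5 = 267 → (86,267,50)

86,267,50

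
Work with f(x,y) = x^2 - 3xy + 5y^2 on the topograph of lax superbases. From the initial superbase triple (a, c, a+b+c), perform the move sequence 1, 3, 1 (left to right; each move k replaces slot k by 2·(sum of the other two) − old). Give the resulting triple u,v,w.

start (1,5,3) = (f(1,0),f(0,1),f(1,1))
replace slot 1: 2·(5+3) − 1 = 15 → (15,5,3)
replace slot 3: 2·(15+5) − 3 = 37 → (15,5,37)
replace slot 1: 2·(5+37) − 15 = 69 → (69,5,37)

69,5,37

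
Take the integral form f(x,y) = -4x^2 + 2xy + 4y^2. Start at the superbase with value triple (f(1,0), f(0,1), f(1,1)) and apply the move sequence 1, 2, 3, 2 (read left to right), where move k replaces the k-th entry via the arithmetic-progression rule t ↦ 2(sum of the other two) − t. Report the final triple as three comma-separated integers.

start (-4,4,2) = (f(1,0),f(0,1),f(1,1))
replace slot 1: 2·(4+2) − (-4) = 16 → (16,4,2)
replace slot 2: 2·(16+2) − 4 = 32 → (16,32,2)
replace slot 3: 2·(16+32) − 2 = 94 → (16,32,94)
replace slot 2: 2·(16+94) − 32 = 188 → (16,188,94)

16,188,94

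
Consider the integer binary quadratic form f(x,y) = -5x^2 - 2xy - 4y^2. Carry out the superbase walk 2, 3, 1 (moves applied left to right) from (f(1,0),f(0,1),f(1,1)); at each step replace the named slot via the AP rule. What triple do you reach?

start (-5,-4,-11) = (f(1,0),f(0,1),f(1,1))
replace slot 2: 2·((-5)+(-11)) − (-4) = -28 → (-5,-28,-11)
replace slot 3: 2·((-5)+(-28)) − (-11) = -55 → (-5,-28,-55)
replace slot 1: 2·((-28)+(-55)) − (-5) = -161 → (-161,-28,-55)

-161,-28,-55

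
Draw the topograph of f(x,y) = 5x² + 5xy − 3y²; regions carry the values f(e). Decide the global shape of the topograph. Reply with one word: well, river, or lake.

D = b²−4ac = 5² − 4·5·(-3) = 85
D > 0 non-square ⇒ indefinite ⇒ periodic river

river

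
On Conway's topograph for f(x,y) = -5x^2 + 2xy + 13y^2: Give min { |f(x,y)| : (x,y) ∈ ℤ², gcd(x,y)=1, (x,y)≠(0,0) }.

descent: ρ → (13,-2,-5)
descent: ρ → (-5,12,6)  [lands on river]
river: ρ → (6,12,-5)
river: ρ → (-5,8,10)
river: ρ → (10,12,-3)
river: ρ → (-3,12,10)
river: ρ → (10,8,-5)
closes: descent 2, river 6
min |a| on river = 3

3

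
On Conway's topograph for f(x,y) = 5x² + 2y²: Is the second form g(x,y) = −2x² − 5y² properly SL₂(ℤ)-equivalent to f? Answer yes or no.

D₁ = -40, D₂ = -40
f: flip: (5,0,2)→(2,0,5)
f: reduced (well bottom): (2,0,5) with a≤c, −a<b≤a
g is negative-definite; reduce −g:
−g: reduced (well bottom): (2,0,5) with a≤c, −a<b≤a
flip sign back: reduced form of g is (-2,0,-5)
reduced forms (2, 0, 5) vs (-2, 0, -5) ⇒ inequivalent

no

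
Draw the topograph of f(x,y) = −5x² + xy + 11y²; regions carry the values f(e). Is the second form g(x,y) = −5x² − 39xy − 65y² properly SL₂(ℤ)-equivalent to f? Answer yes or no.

D₁ = 221, D₂ = 221
river cycle of f (length 4): (-5, 11, 5), (5, 9, -7), (-7, 5, 7), (7, 9, -5)
river cycle of g (length 4): (-5, 11, 5), (5, 9, -7), (-7, 5, 7), (7, 9, -5)
cycles coincide ⇒ equivalent

yes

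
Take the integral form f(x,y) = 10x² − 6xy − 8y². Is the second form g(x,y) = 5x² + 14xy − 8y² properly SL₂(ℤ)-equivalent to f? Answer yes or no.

D₁ = 356, D₂ = 356
river cycle of f (length 14): (-8, 6, 10), (10, 14, -4), (-4, 18, 2), (2, 18, -4), (-4, 14, 10), (10, 6, -8), (-8, 10, 8), (8, 6, -10), (-10, 14, 4), (4, 18, -2), … (4 more)
river cycle of g (length 10): (-8, 18, 1), (1, 18, -8), (-8, 14, 5), (5, 16, -5), (-5, 14, 8), (8, 18, -1), (-1, 18, 8), (8, 14, -5), (-5, 16, 5), (5, 14, -8)
cycles differ ⇒ inequivalent

no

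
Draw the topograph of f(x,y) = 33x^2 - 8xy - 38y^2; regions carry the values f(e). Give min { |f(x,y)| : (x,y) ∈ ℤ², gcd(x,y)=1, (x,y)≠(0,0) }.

descent: ρ → (-38,8,33)  [lands on river]
river: ρ → (33,58,-13)
river: ρ → (-13,46,57)
river: ρ → (57,68,-2)
river: ρ → (-2,68,57)
river: ρ → (57,46,-13)
river: ρ → (-13,58,33)
river: ρ → (33,8,-38)
river: ρ → (-38,68,3)
river: ρ → (3,70,-15)
river: ρ → (-15,50,43)
river: ρ → (43,36,-22)
river: ρ → (-22,52,27)
river: ρ → (27,56,-18)
river: ρ → (-18,52,33)
river: ρ → (33,14,-37)
river: ρ → (-37,60,10)
river: ρ → (10,60,-37)
river: ρ → (-37,14,33)
river: ρ → (33,52,-18)
river: ρ → (-18,56,27)
river: ρ → (27,52,-22)
river: ρ → (-22,36,43)
river: ρ → (43,50,-15)
river: ρ → (-15,70,3)
river: ρ → (3,68,-38)
closes: descent 1, river 26
min |a| on river = 2

2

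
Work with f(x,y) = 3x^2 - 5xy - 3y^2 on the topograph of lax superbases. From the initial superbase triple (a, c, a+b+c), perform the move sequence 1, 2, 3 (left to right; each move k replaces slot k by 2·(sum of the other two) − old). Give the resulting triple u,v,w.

start (3,-3,-5) = (f(1,0),f(0,1),f(1,1))
replace slot 1: 2·((-3)+(-5)) − 3 = -19 → (-19,-3,-5)
replace slot 2: 2·((-19)+(-5)) − (-3) = -45 → (-19,-45,-5)
replace slot 3: 2·((-19)+(-45)) − (-5) = -123 → (-19,-45,-123)

-19,-45,-123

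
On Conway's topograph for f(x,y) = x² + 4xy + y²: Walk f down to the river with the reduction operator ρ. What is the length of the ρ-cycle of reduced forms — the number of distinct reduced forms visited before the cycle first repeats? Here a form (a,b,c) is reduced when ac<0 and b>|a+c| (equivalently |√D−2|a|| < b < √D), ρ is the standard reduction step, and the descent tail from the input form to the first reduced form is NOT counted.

D = 12, ⌊√D⌋ = 3
descent: ρ → (1,2,-2)  [lands on river]
river: ρ → (-2,2,1)
ρ-cycle length = 2 (tail of 1 descent step not counted)

2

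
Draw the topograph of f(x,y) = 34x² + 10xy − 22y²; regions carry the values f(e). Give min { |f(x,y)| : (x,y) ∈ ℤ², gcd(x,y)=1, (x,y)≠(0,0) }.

descent: ρ → (-22,34,22)  [lands on river]
river: ρ → (22,54,-2)
river: ρ → (-2,54,22)
river: ρ → (22,34,-22)
river: ρ → (-22,54,2)
river: ρ → (2,54,-22)
closes: descent 1, river 6
min |a| on river = 2

2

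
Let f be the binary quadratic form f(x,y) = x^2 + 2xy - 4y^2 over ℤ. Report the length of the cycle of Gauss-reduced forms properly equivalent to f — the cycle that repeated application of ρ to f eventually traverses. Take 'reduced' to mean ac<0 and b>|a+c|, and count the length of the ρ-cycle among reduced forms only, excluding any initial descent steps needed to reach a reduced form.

D = 20, ⌊√D⌋ = 4
descent: ρ → (-4,-2,1)
descent: ρ → (1,4,-1)  [lands on river]
river: ρ → (-1,4,1)
ρ-cycle length = 2 (tail of 2 descent steps not counted)

2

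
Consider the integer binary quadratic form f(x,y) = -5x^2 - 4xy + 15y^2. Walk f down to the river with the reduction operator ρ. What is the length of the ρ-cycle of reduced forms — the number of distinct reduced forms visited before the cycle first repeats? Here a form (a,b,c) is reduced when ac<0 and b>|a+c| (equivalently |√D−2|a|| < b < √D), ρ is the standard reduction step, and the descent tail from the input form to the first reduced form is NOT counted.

D = 316, ⌊√D⌋ = 17
descent: ρ → (15,4,-5)
descent: ρ → (-5,16,3)  [lands on river]
river: ρ → (3,14,-10)
river: ρ → (-10,6,7)
river: ρ → (7,8,-9)
river: ρ → (-9,10,6)
river: ρ → (6,14,-5)
ρ-cycle length = 6 (tail of 2 descent steps not counted)

6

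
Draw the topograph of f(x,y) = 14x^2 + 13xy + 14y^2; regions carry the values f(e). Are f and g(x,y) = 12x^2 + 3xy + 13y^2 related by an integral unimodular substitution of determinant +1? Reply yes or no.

D₁ = -615, D₂ = -615
f: reduced (well bottom): (14,13,14) with a≤c, −a<b≤a
g: reduced (well bottom): (12,3,13) with a≤c, −a<b≤a
reduced forms (14, 13, 14) vs (12, 3, 13) ⇒ inequivalent

no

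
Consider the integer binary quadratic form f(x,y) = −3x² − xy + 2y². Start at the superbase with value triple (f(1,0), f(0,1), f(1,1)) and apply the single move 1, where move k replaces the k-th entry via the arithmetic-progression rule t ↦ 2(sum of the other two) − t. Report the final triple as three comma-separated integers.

start (-3,2,-2) = (f(1,0),f(0,1),f(1,1))
replace slot 1: 2·(2+(-2)) − (-3) = 3 → (3,2,-2)

3,2,-2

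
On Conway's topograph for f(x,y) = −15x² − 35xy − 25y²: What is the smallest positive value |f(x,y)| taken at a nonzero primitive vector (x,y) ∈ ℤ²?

translate: b→5 (≡35 mod 30), so (15,35,25)→(15,5,5)
flip: (15,5,5)→(5,-5,15)
translate: b→5 (≡-5 mod 10), so (5,-5,15)→(5,5,15)
reduced (well bottom): (5,5,15) with a≤c, −a<b≤a
well minimum |f| = |-5| = 5 (negative-definite)

5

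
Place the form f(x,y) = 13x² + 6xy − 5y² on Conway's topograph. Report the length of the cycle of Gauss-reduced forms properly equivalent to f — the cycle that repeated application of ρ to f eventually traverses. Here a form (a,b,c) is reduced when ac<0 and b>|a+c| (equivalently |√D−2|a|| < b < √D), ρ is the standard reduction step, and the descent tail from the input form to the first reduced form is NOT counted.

D = 296, ⌊√D⌋ = 17
descent: ρ → (-5,14,5)  [lands on river]
river: ρ → (5,16,-2)
river: ρ → (-2,16,5)
river: ρ → (5,14,-5)
river: ρ → (-5,16,2)
river: ρ → (2,16,-5)
ρ-cycle length = 6 (tail of 1 descent step not counted)

6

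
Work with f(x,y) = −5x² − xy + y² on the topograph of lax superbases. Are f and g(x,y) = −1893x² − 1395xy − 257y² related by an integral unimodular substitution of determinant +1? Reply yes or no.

D₁ = 21, D₂ = 21
river cycle of f (length 2): (1, 3, -3), (-3, 3, 1)
river cycle of g (length 2): (1, 3, -3), (-3, 3, 1)
cycles coincide ⇒ equivalent

yes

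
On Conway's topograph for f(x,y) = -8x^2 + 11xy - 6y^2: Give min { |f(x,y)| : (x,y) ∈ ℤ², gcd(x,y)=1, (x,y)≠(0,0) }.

translate: b→5 (≡-11 mod 16), so (8,-11,6)→(8,5,3)
flip: (8,5,3)→(3,-5,8)
translate: b→1 (≡-5 mod 6), so (3,-5,8)→(3,1,6)
reduced (well bottom): (3,1,6) with a≤c, −a<b≤a
well minimum |f| = |-3| = 3 (negative-definite)

3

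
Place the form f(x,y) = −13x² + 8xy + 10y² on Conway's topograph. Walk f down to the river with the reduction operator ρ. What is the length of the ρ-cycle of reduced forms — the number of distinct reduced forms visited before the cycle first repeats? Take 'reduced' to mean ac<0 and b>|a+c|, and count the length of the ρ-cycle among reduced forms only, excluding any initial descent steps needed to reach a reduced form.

D = 584, ⌊√D⌋ = 24
river: ρ → (10,12,-11)
river: ρ → (-11,10,11)
river: ρ → (11,12,-10)
river: ρ → (-10,8,13)
river: ρ → (13,18,-5)
river: ρ → (-5,22,5)
river: ρ → (5,18,-13)
river: ρ → (-13,8,10)
ρ-cycle length = 8 (tail of 0 descent steps not counted)

8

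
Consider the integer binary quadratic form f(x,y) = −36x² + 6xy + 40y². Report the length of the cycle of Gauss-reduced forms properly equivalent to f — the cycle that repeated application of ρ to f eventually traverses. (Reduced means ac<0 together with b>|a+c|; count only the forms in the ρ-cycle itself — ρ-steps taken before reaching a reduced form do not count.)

D = 5796, ⌊√D⌋ = 76
river: ρ → (40,74,-2)
river: ρ → (-2,74,40)
river: ρ → (40,6,-36)
river: ρ → (-36,66,10)
river: ρ → (10,74,-8)
river: ρ → (-8,70,28)
river: ρ → (28,42,-36)
river: ρ → (-36,30,34)
river: ρ → (34,38,-32)
river: ρ → (-32,26,40)
river: ρ → (40,54,-18)
river: ρ → (-18,54,40)
river: ρ → (40,26,-32)
river: ρ → (-32,38,34)
river: ρ → (34,30,-36)
river: ρ → (-36,42,28)
river: ρ → (28,70,-8)
river: ρ → (-8,74,10)
river: ρ → (10,66,-36)
river: ρ → (-36,6,40)
ρ-cycle length = 20 (tail of 0 descent steps not counted)

20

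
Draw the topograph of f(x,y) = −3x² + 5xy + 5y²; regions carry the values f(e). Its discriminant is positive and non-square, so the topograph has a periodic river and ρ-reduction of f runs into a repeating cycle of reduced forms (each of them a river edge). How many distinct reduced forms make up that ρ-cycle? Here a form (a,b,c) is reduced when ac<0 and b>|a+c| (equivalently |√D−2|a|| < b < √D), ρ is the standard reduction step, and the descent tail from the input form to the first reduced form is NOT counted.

D = 85, ⌊√D⌋ = 9
river: ρ → (5,5,-3)
river: ρ → (-3,7,3)
river: ρ → (3,5,-5)
river: ρ → (-5,5,3)
river: ρ → (3,7,-3)
river: ρ → (-3,5,5)
ρ-cycle length = 6 (tail of 0 descent steps not counted)

6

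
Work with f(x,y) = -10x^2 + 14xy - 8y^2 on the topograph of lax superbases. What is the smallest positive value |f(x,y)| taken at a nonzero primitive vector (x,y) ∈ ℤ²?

translate: b→6 (≡-14 mod 20), so (10,-14,8)→(10,6,4)
flip: (10,6,4)→(4,-6,10)
translate: b→2 (≡-6 mod 8), so (4,-6,10)→(4,2,8)
reduced (well bottom): (4,2,8) with a≤c, −a<b≤a
well minimum |f| = |-4| = 4 (negative-definite)

4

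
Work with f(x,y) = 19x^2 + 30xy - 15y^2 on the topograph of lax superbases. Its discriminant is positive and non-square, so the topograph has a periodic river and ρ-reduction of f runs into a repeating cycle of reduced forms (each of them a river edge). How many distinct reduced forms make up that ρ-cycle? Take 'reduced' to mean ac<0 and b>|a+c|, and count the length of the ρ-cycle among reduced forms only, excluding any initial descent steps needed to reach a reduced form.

D = 2040, ⌊√D⌋ = 45
river: ρ → (-15,30,19)
river: ρ → (19,8,-26)
river: ρ → (-26,44,1)
river: ρ → (1,44,-26)
river: ρ → (-26,8,19)
river: ρ → (19,30,-15)
ρ-cycle length = 6 (tail of 0 descent steps not counted)

6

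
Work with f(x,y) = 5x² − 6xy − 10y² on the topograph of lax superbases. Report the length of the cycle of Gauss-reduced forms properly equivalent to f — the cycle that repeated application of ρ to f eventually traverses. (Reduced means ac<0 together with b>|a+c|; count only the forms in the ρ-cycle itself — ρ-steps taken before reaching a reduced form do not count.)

D = 236, ⌊√D⌋ = 15
descent: ρ → (-10,6,5)  [lands on river]
river: ρ → (5,14,-2)
river: ρ → (-2,14,5)
river: ρ → (5,6,-10)
river: ρ → (-10,14,1)
river: ρ → (1,14,-10)
ρ-cycle length = 6 (tail of 1 descent step not counted)

6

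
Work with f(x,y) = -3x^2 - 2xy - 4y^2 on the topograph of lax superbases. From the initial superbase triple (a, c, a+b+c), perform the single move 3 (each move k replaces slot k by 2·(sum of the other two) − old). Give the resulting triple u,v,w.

start (-3,-4,-9) = (f(1,0),f(0,1),f(1,1))
replace slot 3: 2·((-3)+(-4)) − (-9) = -5 → (-3,-4,-5)

-3,-4,-5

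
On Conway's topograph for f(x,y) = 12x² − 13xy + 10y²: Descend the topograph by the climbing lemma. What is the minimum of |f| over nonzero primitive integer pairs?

translate: b→11 (≡-13 mod 24), so (12,-13,10)→(12,11,9)
flip: (12,11,9)→(9,-11,12)
translate: b→7 (≡-11 mod 18), so (9,-11,12)→(9,7,10)
reduced (well bottom): (9,7,10) with a≤c, −a<b≤a
well minimum = a = 9

9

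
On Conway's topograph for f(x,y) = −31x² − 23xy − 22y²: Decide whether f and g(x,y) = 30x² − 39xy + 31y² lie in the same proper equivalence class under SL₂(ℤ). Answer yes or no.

D₁ = -2199, D₂ = -2199
f is negative-definite; reduce −f:
−f: flip: (31,23,22)→(22,-23,31)
−f: translate: b→21 (≡-23 mod 44), so (22,-23,31)→(22,21,30)
−f: reduced (well bottom): (22,21,30) with a≤c, −a<b≤a
flip sign back: reduced form of f is (-22,-21,-30)
g: translate: b→21 (≡-39 mod 60), so (30,-39,31)→(30,21,22)
g: flip: (30,21,22)→(22,-21,30)
g: reduced (well bottom): (22,-21,30) with a≤c, −a<b≤a
reduced forms (-22, -21, -30) vs (22, -21, 30) ⇒ inequivalent

no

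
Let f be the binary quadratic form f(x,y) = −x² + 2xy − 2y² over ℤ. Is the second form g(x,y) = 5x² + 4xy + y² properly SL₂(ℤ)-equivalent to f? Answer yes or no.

D₁ = -4, D₂ = -4
f is negative-definite; reduce −f:
−f: translate: b→0 (≡-2 mod 2), so (1,-2,2)→(1,0,1)
−f: reduced (well bottom): (1,0,1) with a≤c, −a<b≤a
flip sign back: reduced form of f is (-1,0,-1)
g: flip: (5,4,1)→(1,-4,5)
g: translate: b→0 (≡-4 mod 2), so (1,-4,5)→(1,0,1)
g: reduced (well bottom): (1,0,1) with a≤c, −a<b≤a
reduced forms (-1, 0, -1) vs (1, 0, 1) ⇒ inequivalent

no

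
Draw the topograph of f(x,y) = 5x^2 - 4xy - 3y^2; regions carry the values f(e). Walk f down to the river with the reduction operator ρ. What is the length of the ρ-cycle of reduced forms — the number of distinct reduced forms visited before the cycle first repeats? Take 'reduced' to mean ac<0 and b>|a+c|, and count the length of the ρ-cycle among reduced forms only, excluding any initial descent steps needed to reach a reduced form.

D = 76, ⌊√D⌋ = 8
descent: ρ → (-3,4,5)  [lands on river]
river: ρ → (5,6,-2)
river: ρ → (-2,6,5)
river: ρ → (5,4,-3)
river: ρ → (-3,8,1)
river: ρ → (1,8,-3)
ρ-cycle length = 6 (tail of 1 descent step not counted)

6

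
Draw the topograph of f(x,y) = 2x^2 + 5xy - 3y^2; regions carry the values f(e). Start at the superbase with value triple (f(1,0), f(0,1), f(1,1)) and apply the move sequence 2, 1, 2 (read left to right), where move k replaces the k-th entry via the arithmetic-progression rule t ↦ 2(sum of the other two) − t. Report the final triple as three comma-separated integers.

start (2,-3,4) = (f(1,0),f(0,1),f(1,1))
replace slot 2: 2·(2+4) − (-3) = 15 → (2,15,4)
replace slot 1: 2·(15+4) − 2 = 36 → (36,15,4)
replace slot 2: 2·(36+4) − 15 = 65 → (36,65,4)

36,65,4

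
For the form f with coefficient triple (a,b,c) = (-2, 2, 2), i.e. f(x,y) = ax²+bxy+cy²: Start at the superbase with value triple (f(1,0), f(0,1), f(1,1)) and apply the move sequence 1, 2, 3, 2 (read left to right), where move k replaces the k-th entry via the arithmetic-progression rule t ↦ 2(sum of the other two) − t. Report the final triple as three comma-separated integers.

start (-2,2,2) = (f(1,0),f(0,1),f(1,1))
replace slot 1: 2·(2+2) − (-2) = 10 → (10,2,2)
replace slot 2: 2·(10+2) − 2 = 22 → (10,22,2)
replace slot 3: 2·(10+22) − 2 = 62 → (10,22,62)
replace slot 2: 2·(10+62) − 22 = 122 → (10,122,62)

10,122,62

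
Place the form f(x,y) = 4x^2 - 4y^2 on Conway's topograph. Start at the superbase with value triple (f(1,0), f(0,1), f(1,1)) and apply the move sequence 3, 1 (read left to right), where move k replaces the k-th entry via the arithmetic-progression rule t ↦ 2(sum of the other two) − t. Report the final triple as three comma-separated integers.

start (4,-4,0) = (f(1,0),f(0,1),f(1,1))
replace slot 3: 2·(4+(-4)) − 0 = 0 → (4,-4,0)
replace slot 1: 2·((-4)+0) − 4 = -12 → (-12,-4,0)

-12,-4,0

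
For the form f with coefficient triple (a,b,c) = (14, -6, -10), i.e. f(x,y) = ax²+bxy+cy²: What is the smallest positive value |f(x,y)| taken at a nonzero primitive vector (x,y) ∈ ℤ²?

descent: ρ → (-10,6,14)  [lands on river]
river: ρ → (14,22,-2)
river: ρ → (-2,22,14)
river: ρ → (14,6,-10)
river: ρ → (-10,14,10)
river: ρ → (10,6,-14)
river: ρ → (-14,22,2)
river: ρ → (2,22,-14)
river: ρ → (-14,6,10)
river: ρ → (10,14,-10)
closes: descent 1, river 10
min |a| on river = 2

2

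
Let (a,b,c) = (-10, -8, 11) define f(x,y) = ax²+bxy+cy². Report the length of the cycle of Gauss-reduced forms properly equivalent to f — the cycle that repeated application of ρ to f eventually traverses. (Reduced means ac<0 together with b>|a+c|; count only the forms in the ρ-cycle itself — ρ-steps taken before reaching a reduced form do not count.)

D = 504, ⌊√D⌋ = 22
descent: ρ → (11,8,-10)  [lands on river]
river: ρ → (-10,12,9)
river: ρ → (9,6,-13)
river: ρ → (-13,20,2)
river: ρ → (2,20,-13)
river: ρ → (-13,6,9)
river: ρ → (9,12,-10)
river: ρ → (-10,8,11)
river: ρ → (11,14,-7)
river: ρ → (-7,14,11)
ρ-cycle length = 10 (tail of 1 descent step not counted)

10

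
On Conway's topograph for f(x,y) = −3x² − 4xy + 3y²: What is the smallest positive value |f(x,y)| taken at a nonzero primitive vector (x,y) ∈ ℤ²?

descent: ρ → (3,4,-3)  [lands on river]
river: ρ → (-3,2,4)
river: ρ → (4,6,-1)
river: ρ → (-1,6,4)
river: ρ → (4,2,-3)
river: ρ → (-3,4,3)
river: ρ → (3,2,-4)
river: ρ → (-4,6,1)
river: ρ → (1,6,-4)
river: ρ → (-4,2,3)
closes: descent 1, river 10
min |a| on river = 1

1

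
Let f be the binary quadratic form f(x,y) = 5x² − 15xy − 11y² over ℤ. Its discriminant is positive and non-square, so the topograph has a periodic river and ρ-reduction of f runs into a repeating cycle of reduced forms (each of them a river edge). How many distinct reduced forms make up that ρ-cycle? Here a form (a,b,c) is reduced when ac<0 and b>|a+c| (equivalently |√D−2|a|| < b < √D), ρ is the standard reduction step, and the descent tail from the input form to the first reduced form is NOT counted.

D = 445, ⌊√D⌋ = 21
descent: ρ → (-11,15,5)  [lands on river]
river: ρ → (5,15,-11)
river: ρ → (-11,7,9)
river: ρ → (9,11,-9)
river: ρ → (-9,7,11)
river: ρ → (11,15,-5)
river: ρ → (-5,15,11)
river: ρ → (11,7,-9)
river: ρ → (-9,11,9)
river: ρ → (9,7,-11)
ρ-cycle length = 10 (tail of 1 descent step not counted)

10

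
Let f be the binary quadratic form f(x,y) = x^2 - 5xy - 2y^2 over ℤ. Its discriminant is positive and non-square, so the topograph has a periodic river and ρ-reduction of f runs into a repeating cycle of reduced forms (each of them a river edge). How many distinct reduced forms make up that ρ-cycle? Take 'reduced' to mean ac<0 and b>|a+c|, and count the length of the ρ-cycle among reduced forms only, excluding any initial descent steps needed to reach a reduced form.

D = 33, ⌊√D⌋ = 5
descent: ρ → (-2,5,1)  [lands on river]
river: ρ → (1,5,-2)
river: ρ → (-2,3,3)
river: ρ → (3,3,-2)
ρ-cycle length = 4 (tail of 1 descent step not counted)

4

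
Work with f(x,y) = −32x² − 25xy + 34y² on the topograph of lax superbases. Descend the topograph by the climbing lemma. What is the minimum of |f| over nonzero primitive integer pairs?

descent: ρ → (34,25,-32)  [lands on river]
river: ρ → (-32,39,27)
river: ρ → (27,69,-2)
river: ρ → (-2,67,61)
river: ρ → (61,55,-8)
river: ρ → (-8,57,54)
river: ρ → (54,51,-11)
river: ρ → (-11,59,34)
river: ρ → (34,9,-36)
river: ρ → (-36,63,7)
river: ρ → (7,63,-36)
river: ρ → (-36,9,34)
river: ρ → (34,59,-11)
river: ρ → (-11,51,54)
river: ρ → (54,57,-8)
river: ρ → (-8,55,61)
river: ρ → (61,67,-2)
river: ρ → (-2,69,27)
river: ρ → (27,39,-32)
river: ρ → (-32,25,34)
river: ρ → (34,43,-23)
river: ρ → (-23,49,28)
river: ρ → (28,63,-9)
river: ρ → (-9,63,28)
river: ρ → (28,49,-23)
river: ρ → (-23,43,34)
closes: descent 1, river 26
min |a| on river = 2

2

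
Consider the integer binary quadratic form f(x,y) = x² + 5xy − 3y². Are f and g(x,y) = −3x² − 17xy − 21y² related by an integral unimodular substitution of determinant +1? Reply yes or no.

D₁ = 37, D₂ = 37
river cycle of f (length 6): (-3, 1, 3), (3, 5, -1), (-1, 5, 3), (3, 1, -3), (-3, 5, 1), (1, 5, -3)
river cycle of g (length 6): (-3, 1, 3), (3, 5, -1), (-1, 5, 3), (3, 1, -3), (-3, 5, 1), (1, 5, -3)
cycles coincide ⇒ equivalent

yes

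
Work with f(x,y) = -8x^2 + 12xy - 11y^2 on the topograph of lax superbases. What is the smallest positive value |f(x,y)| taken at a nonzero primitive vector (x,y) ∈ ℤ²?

translate: b→4 (≡-12 mod 16), so (8,-12,11)→(8,4,7)
flip: (8,4,7)→(7,-4,8)
reduced (well bottom): (7,-4,8) with a≤c, −a<b≤a
well minimum |f| = |-7| = 7 (negative-definite)

7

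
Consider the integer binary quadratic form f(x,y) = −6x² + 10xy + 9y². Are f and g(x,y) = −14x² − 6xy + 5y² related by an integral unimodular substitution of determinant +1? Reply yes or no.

D₁ = 316, D₂ = 316
river cycle of f (length 6): (9, 8, -7), (-7, 6, 10), (10, 14, -3), (-3, 16, 5), (5, 14, -6), (-6, 10, 9)
river cycle of g (length 6): (5, 16, -3), (-3, 14, 10), (10, 6, -7), (-7, 8, 9), (9, 10, -6), (-6, 14, 5)
cycles differ ⇒ inequivalent

no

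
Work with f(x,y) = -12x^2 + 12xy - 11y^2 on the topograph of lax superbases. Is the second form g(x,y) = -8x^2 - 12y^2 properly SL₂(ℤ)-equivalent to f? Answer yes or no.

D₁ = -384, D₂ = -384
f is negative-definite; reduce −f:
−f: translate: b→12 (≡-12 mod 24), so (12,-12,11)→(12,12,11)
−f: flip: (12,12,11)→(11,-12,12)
−f: translate: b→10 (≡-12 mod 22), so (11,-12,12)→(11,10,11)
−f: reduced (well bottom): (11,10,11) with a≤c, −a<b≤a
flip sign back: reduced form of f is (-11,-10,-11)
g is negative-definite; reduce −g:
−g: reduced (well bottom): (8,0,12) with a≤c, −a<b≤a
flip sign back: reduced form of g is (-8,0,-12)
reduced forms (-11, -10, -11) vs (-8, 0, -12) ⇒ inequivalent

no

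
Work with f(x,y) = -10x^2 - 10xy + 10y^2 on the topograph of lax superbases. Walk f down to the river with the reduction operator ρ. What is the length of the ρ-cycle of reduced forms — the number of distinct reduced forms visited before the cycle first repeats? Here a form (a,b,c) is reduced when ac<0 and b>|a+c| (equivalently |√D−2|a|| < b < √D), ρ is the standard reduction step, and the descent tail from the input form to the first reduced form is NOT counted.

D = 500, ⌊√D⌋ = 22
descent: ρ → (10,10,-10)  [lands on river]
river: ρ → (-10,10,10)
ρ-cycle length = 2 (tail of 1 descent step not counted)

2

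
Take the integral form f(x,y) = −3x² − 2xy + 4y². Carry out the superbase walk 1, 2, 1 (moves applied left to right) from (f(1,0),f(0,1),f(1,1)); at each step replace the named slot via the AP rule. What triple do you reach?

start (-3,4,-1) = (f(1,0),f(0,1),f(1,1))
replace slot 1: 2·(4+(-1)) − (-3) = 9 → (9,4,-1)
replace slot 2: 2·(9+(-1)) − 4 = 12 → (9,12,-1)
replace slot 1: 2·(12+(-1)) − 9 = 13 → (13,12,-1)

13,12,-1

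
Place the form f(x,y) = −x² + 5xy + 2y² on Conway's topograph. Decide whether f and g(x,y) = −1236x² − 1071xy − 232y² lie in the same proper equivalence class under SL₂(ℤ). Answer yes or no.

D₁ = 33, D₂ = 33
river cycle of f (length 4): (2, 3, -3), (-3, 3, 2), (2, 5, -1), (-1, 5, 2)
river cycle of g (length 4): (-1, 5, 2), (2, 3, -3), (-3, 3, 2), (2, 5, -1)
cycles coincide ⇒ equivalent

yes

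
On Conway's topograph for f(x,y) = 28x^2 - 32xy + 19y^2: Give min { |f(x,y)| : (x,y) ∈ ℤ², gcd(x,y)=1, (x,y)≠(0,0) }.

translate: b→24 (≡-32 mod 56), so (28,-32,19)→(28,24,15)
flip: (28,24,15)→(15,-24,28)
translate: b→6 (≡-24 mod 30), so (15,-24,28)→(15,6,19)
reduced (well bottom): (15,6,19) with a≤c, −a<b≤a
well minimum = a = 15

15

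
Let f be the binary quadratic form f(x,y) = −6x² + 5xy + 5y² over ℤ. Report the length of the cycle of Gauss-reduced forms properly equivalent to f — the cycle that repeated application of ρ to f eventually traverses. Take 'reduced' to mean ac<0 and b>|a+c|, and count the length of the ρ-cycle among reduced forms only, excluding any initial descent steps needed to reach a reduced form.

D = 145, ⌊√D⌋ = 12
river: ρ → (5,5,-6)
river: ρ → (-6,7,4)
river: ρ → (4,9,-4)
river: ρ → (-4,7,6)
river: ρ → (6,5,-5)
river: ρ → (-5,5,6)
river: ρ → (6,7,-4)
river: ρ → (-4,9,4)
river: ρ → (4,7,-6)
river: ρ → (-6,5,5)
ρ-cycle length = 10 (tail of 0 descent steps not counted)

10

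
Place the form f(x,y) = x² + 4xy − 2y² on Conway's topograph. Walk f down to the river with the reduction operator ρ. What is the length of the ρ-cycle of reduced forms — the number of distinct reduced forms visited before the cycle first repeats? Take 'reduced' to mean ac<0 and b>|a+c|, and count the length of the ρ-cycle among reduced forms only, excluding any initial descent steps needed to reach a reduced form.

D = 24, ⌊√D⌋ = 4
river: ρ → (-2,4,1)
river: ρ → (1,4,-2)
ρ-cycle length = 2 (tail of 0 descent steps not counted)

2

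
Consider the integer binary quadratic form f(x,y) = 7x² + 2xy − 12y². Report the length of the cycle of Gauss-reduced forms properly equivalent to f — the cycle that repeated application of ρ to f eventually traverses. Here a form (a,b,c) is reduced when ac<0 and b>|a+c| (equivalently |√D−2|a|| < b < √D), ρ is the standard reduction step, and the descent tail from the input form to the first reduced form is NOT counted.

D = 340, ⌊√D⌋ = 18
descent: ρ → (-12,-2,7)
descent: ρ → (7,16,-3)  [lands on river]
river: ρ → (-3,14,12)
river: ρ → (12,10,-5)
river: ρ → (-5,10,12)
river: ρ → (12,14,-3)
river: ρ → (-3,16,7)
river: ρ → (7,12,-7)
river: ρ → (-7,16,3)
river: ρ → (3,14,-12)
river: ρ → (-12,10,5)
river: ρ → (5,10,-12)
river: ρ → (-12,14,3)
river: ρ → (3,16,-7)
river: ρ → (-7,12,7)
ρ-cycle length = 14 (tail of 2 descent steps not counted)

14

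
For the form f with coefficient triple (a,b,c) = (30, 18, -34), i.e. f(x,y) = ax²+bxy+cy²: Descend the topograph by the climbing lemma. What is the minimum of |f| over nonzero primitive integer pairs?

river: ρ → (-34,50,14)
river: ρ → (14,62,-10)
river: ρ → (-10,58,26)
river: ρ → (26,46,-22)
river: ρ → (-22,42,30)
river: ρ → (30,18,-34)
closes: descent 0, river 6
min |a| on river = 10

10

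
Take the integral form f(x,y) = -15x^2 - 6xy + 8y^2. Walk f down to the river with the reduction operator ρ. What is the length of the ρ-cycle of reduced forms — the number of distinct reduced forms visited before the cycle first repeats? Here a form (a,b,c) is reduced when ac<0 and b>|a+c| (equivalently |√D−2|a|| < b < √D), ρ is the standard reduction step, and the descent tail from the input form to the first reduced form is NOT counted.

D = 516, ⌊√D⌋ = 22
descent: ρ → (8,22,-1)  [lands on river]
river: ρ → (-1,22,8)
river: ρ → (8,10,-13)
river: ρ → (-13,16,5)
river: ρ → (5,14,-16)
river: ρ → (-16,18,3)
river: ρ → (3,18,-16)
river: ρ → (-16,14,5)
river: ρ → (5,16,-13)
river: ρ → (-13,10,8)
ρ-cycle length = 10 (tail of 1 descent step not counted)

10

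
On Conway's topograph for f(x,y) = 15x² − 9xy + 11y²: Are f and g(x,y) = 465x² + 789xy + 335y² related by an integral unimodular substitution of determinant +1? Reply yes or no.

D₁ = -579, D₂ = -579
f: flip: (15,-9,11)→(11,9,15)
f: reduced (well bottom): (11,9,15) with a≤c, −a<b≤a
g: translate: b→-141 (≡789 mod 930), so (465,789,335)→(465,-141,11)
g: flip: (465,-141,11)→(11,141,465)
g: translate: b→9 (≡141 mod 22), so (11,141,465)→(11,9,15)
g: reduced (well bottom): (11,9,15) with a≤c, −a<b≤a
reduced forms (11, 9, 15) vs (11, 9, 15) ⇒ equivalent

yes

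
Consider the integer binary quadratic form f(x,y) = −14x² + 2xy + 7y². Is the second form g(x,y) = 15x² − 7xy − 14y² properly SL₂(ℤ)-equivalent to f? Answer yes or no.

D₁ = 396, D₂ = 889
discriminants differ ⇒ not SL₂(ℤ)-equivalent

no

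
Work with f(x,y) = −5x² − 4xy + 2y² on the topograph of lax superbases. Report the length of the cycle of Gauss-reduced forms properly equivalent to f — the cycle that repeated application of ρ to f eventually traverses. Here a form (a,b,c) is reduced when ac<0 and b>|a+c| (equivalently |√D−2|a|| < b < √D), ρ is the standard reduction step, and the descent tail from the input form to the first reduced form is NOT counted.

D = 56, ⌊√D⌋ = 7
descent: ρ → (2,4,-5)  [lands on river]
river: ρ → (-5,6,1)
river: ρ → (1,6,-5)
river: ρ → (-5,4,2)
ρ-cycle length = 4 (tail of 1 descent step not counted)

4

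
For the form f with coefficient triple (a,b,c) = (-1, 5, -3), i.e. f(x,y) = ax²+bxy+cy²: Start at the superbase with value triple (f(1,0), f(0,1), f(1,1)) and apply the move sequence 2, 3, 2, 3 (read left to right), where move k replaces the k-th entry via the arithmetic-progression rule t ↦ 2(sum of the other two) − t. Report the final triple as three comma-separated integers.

start (-1,-3,1) = (f(1,0),f(0,1),f(1,1))
replace slot 2: 2·((-1)+1) − (-3) = 3 → (-1,3,1)
replace slot 3: 2·((-1)+3) − 1 = 3 → (-1,3,3)
replace slot 2: 2·((-1)+3) − 3 = 1 → (-1,1,3)
replace slot 3: 2·((-1)+1) − 3 = -3 → (-1,1,-3)

-1,1,-3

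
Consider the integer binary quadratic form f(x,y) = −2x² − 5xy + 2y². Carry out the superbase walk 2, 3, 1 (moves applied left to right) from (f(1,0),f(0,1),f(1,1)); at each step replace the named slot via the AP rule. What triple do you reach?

start (-2,2,-5) = (f(1,0),f(0,1),f(1,1))
replace slot 2: 2·((-2)+(-5)) − 2 = -16 → (-2,-16,-5)
replace slot 3: 2·((-2)+(-16)) − (-5) = -31 → (-2,-16,-31)
replace slot 1: 2·((-16)+(-31)) − (-2) = -92 → (-92,-16,-31)

-92,-16,-31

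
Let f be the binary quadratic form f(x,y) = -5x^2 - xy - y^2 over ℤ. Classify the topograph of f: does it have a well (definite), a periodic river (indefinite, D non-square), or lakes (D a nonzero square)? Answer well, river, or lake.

D = b²−4ac = (-1)² − 4·(-5)·(-1) = -19
D < 0 ⇒ definite ⇒ every region one sign ⇒ single well

well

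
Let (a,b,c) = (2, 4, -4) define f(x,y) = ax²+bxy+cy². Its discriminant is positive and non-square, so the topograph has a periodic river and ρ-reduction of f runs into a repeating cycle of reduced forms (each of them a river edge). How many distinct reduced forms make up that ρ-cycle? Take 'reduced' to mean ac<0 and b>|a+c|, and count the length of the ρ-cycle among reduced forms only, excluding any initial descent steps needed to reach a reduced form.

D = 48, ⌊√D⌋ = 6
river: ρ → (-4,4,2)
river: ρ → (2,4,-4)
ρ-cycle length = 2 (tail of 0 descent steps not counted)

2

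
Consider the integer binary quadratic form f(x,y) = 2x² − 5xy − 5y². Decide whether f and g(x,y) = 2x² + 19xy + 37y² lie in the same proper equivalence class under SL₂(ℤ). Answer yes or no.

D₁ = 65, D₂ = 65
river cycle of f (length 6): (-5, 5, 2), (2, 7, -2), (-2, 5, 5), (5, 5, -2), (-2, 7, 2), (2, 5, -5)
river cycle of g (length 6): (2, 7, -2), (-2, 5, 5), (5, 5, -2), (-2, 7, 2), (2, 5, -5), (-5, 5, 2)
cycles coincide ⇒ equivalent

yes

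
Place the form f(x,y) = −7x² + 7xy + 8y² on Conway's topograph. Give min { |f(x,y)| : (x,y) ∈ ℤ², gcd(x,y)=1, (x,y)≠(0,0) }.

river: ρ → (8,9,-6)
river: ρ → (-6,15,2)
river: ρ → (2,13,-13)
river: ρ → (-13,13,2)
river: ρ → (2,15,-6)
river: ρ → (-6,9,8)
river: ρ → (8,7,-7)
river: ρ → (-7,7,8)
closes: descent 0, river 8
min |a| on river = 2

2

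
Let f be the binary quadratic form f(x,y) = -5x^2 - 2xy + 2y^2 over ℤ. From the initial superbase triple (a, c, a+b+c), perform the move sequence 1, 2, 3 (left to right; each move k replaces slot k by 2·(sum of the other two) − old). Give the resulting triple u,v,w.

start (-5,2,-5) = (f(1,0),f(0,1),f(1,1))
replace slot 1: 2·(2+(-5)) − (-5) = -1 → (-1,2,-5)
replace slot 2: 2·((-1)+(-5)) − 2 = -14 → (-1,-14,-5)
replace slot 3: 2·((-1)+(-14)) − (-5) = -25 → (-1,-14,-25)

-1,-14,-25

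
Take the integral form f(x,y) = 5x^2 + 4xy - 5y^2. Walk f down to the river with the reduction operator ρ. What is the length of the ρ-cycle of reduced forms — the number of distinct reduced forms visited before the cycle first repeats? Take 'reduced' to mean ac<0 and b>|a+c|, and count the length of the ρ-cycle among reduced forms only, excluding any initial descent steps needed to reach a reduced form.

D = 116, ⌊√D⌋ = 10
river: ρ → (-5,6,4)
river: ρ → (4,10,-1)
river: ρ → (-1,10,4)
river: ρ → (4,6,-5)
river: ρ → (-5,4,5)
river: ρ → (5,6,-4)
river: ρ → (-4,10,1)
river: ρ → (1,10,-4)
river: ρ → (-4,6,5)
river: ρ → (5,4,-5)
ρ-cycle length = 10 (tail of 0 descent steps not counted)

10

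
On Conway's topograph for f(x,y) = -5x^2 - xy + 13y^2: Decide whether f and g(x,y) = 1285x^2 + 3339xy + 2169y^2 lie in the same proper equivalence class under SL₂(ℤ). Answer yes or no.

D₁ = 261, D₂ = 261
river cycle of f (length 8): (-5, 9, 9), (9, 9, -5), (-5, 11, 7), (7, 3, -9), (-9, 15, 1), (1, 15, -9), (-9, 3, 7), (7, 11, -5)
river cycle of g (length 8): (-5, 9, 9), (9, 9, -5), (-5, 11, 7), (7, 3, -9), (-9, 15, 1), (1, 15, -9), (-9, 3, 7), (7, 11, -5)
cycles coincide ⇒ equivalent

yes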